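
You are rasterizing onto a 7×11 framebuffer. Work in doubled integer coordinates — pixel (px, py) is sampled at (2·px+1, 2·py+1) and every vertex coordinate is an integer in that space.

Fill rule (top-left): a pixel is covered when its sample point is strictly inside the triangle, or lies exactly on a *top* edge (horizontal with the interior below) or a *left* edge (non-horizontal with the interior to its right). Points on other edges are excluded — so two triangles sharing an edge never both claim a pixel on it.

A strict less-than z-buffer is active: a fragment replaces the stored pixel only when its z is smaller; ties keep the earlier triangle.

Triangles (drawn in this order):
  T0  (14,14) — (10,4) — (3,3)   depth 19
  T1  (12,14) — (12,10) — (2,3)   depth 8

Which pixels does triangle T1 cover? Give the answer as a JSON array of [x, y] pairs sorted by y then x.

T0:
  2·area = 66  (B↔C swapped to make it positive)
  edge (14, 14)→(3, 3): d=(-11,-11) top-left  bias=+0
  edge (3, 3)→(10, 4): d=(7,1) right/bottom  bias=-1
  edge (10, 4)→(14, 14): d=(4,10) right/bottom  bias=-1
    (0,0)@(1, 1): e=[0,-12,78] → .  [on edge]
    (1,1)@(3, 3): e=[0,0,66] → .  [on edge]
    (2,2)@(5, 5): e=[0,12,54] → X  [on edge]
    (3,2)@(7, 5): e=[22,10,34] → X
    (4,2)@(9, 5): e=[44,8,14] → X
    (5,2)@(11, 5): e=[66,6,-6] → .
    (2,3)@(5, 7): e=[-22,26,62] → .
    (3,3)@(7, 7): e=[0,24,42] → X  [on edge]
    (5,3)@(11, 7): e=[44,20,2] → X
    (6,3)@(13, 7): e=[66,18,-18] → .
    (3,4)@(7, 9): e=[-22,38,50] → .
    (4,4)@(9, 9): e=[0,36,30] → X  [on edge]
    (5,5)@(11, 11): e=[0,48,18] → X  [on edge]
    (6,6)@(13, 13): e=[0,60,6] → X  [on edge]
  covered (10 px):
    . . . . . . .
    . . . . . . .
    . . X X X . .
    . . . X X X .
    . . . . X X .
    . . . . . X .
    . . . . . . X
    . . . . . . .
    . . . . . . .
    . . . . . . .
    . . . . . . .
T1:
  2·area = 40  (B↔C swapped to make it positive)
  edge (12, 14)→(2, 3): d=(-10,-11) top-left  bias=+0
  edge (2, 3)→(12, 10): d=(10,7) right/bottom  bias=-1
  edge (12, 10)→(12, 14): d=(0,4) right/bottom  bias=-1
    (3,3)@(7, 7): e=[15,5,20] → X
    (4,3)@(9, 7): e=[37,-9,12] → .
    (3,4)@(7, 9): e=[-5,25,20] → .
    (4,4)@(9, 9): e=[17,11,12] → X
    (5,4)@(11, 9): e=[39,-3,4] → .
    (4,5)@(9, 11): e=[-3,31,12] → .
    (5,5)@(11, 11): e=[19,17,4] → X
    (6,5)@(13, 11): e=[41,3,-4] → .
    (5,6)@(11, 13): e=[-1,37,4] → .
  covered (3 px):
    . . . . . . .
    . . . . . . .
    . . . . . . .
    . . . X . . .
    . . . . X . .
    . . . . . X .
    . . . . . . .
    . . . . . . .
    . . . . . . .
    . . . . . . .
    . . . . . . .

Result: [[3,3],[4,4],[5,5]]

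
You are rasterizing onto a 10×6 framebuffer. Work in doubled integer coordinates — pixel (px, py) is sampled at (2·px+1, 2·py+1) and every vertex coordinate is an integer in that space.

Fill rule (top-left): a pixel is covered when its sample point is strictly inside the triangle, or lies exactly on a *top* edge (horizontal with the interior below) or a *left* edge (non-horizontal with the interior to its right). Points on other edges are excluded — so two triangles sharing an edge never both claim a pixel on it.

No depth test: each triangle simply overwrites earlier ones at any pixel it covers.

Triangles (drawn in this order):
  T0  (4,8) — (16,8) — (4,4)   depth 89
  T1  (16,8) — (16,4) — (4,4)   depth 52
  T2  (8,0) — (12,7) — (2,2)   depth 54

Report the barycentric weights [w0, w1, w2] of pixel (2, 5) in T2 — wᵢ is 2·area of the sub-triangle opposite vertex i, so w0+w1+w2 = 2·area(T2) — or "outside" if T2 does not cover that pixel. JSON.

T0:
  2·area = 48  (B↔C swapped to make it positive)
  edge (4, 8)→(4, 4): d=(0,-4) top-left  bias=+0
  edge (4, 4)→(16, 8): d=(12,4) right/bottom  bias=-1
  edge (16, 8)→(4, 8): d=(-12,0) right/bottom  bias=-1
    (0,1)@(1, 3): e=[-12,0,60] → ·  [on edge]
    (2,2)@(5, 5): e=[4,8,36] → #
    (3,2)@(7, 5): e=[12,0,36] → ·  [on edge]
    (2,3)@(5, 7): e=[4,32,12] → #
    (3,3)@(7, 7): e=[12,24,12] → #
    (4,3)@(9, 7): e=[20,16,12] → #
    (5,3)@(11, 7): e=[28,8,12] → #
    (6,3)@(13, 7): e=[36,0,12] → ·  [on edge]
    (2,4)@(5, 9): e=[4,56,-12] → ·
    (3,4)@(7, 9): e=[12,48,-12] → ·
    (4,4)@(9, 9): e=[20,40,-12] → ·
    (5,4)@(11, 9): e=[28,32,-12] → ·
    (9,4)@(19, 9): e=[60,0,-12] → ·  [on edge]
  covered (5 px):
    · · · · · · · · · ·
    · · · · · · · · · ·
    · · # · · · · · · ·
    · · # # # # · · · ·
    · · · · · · · · · ·
    · · · · · · · · · ·
T1:
  2·area = 48  (B↔C swapped to make it positive)
  edge (16, 8)→(4, 4): d=(-12,-4) top-left  bias=+0
  edge (4, 4)→(16, 4): d=(12,0) top-left  bias=+0
  edge (16, 4)→(16, 8): d=(0,4) right/bottom  bias=-1
    (0,1)@(1, 3): e=[0,-12,60] → ·  [on edge]
    (3,2)@(7, 5): e=[0,12,36] → #  [on edge]
    (4,2)@(9, 5): e=[8,12,28] → #
    (5,2)@(11, 5): e=[16,12,20] → #
    (6,2)@(13, 5): e=[24,12,12] → #
    (7,2)@(15, 5): e=[32,12,4] → #
    (8,2)@(17, 5): e=[40,12,-4] → ·
    (3,3)@(7, 7): e=[-24,36,36] → ·
    (4,3)@(9, 7): e=[-16,36,28] → ·
    (5,3)@(11, 7): e=[-8,36,20] → ·
    (6,3)@(13, 7): e=[0,36,12] → #  [on edge]
    (8,3)@(17, 7): e=[16,36,-4] → ·
    (9,4)@(19, 9): e=[0,60,-12] → ·  [on edge]
  covered (7 px):
    · · · · · · · · · ·
    · · · · · · · · · ·
    · · · # # # # # · ·
    · · · · · · # # · ·
    · · · · · · · · · ·
    · · · · · · · · · ·
T2:
  2·area = 50
  edge (8, 0)→(12, 7): d=(4,7) right/bottom  bias=-1
  edge (12, 7)→(2, 2): d=(-10,-5) top-left  bias=+0
  edge (2, 2)→(8, 0): d=(6,-2) top-left  bias=+0
    (2,0)@(5, 1): e=[25,25,0] → #  [on edge]
    (3,0)@(7, 1): e=[11,35,4] → #
    (4,0)@(9, 1): e=[-3,45,8] → ·
    (2,1)@(5, 3): e=[33,5,12] → #
    (4,1)@(9, 3): e=[5,25,20] → #
    (5,1)@(11, 3): e=[-9,35,24] → ·
    (2,2)@(5, 5): e=[41,-15,24] → ·
    (3,2)@(7, 5): e=[27,-5,28] → ·
    (4,2)@(9, 5): e=[13,5,32] → #
    (5,2)@(11, 5): e=[-1,15,36] → ·
    (4,3)@(9, 7): e=[21,-15,44] → ·
  covered (6 px):
    · · # # · · · · · ·
    · · # # # · · · · ·
    · · · · # · · · · ·
    · · · · · · · · · ·
    · · · · · · · · · ·
    · · · · · · · · · ·

Final: "outside"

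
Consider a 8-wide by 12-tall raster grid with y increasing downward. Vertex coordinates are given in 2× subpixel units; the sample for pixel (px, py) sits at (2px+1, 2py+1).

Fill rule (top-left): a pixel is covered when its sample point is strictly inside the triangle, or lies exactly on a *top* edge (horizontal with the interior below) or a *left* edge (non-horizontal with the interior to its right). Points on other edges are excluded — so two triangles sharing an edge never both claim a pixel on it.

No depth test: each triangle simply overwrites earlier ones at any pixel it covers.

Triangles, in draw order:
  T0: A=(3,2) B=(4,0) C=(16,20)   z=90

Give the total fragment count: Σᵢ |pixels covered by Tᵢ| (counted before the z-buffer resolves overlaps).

T0:
  2·area = 44
  edge (3, 2)→(4, 0): d=(1,-2) top-left  bias=+0
  edge (4, 0)→(16, 20): d=(12,20) right/bottom  bias=-1
  edge (16, 20)→(3, 2): d=(-13,-18) top-left  bias=+0
    (2,1)@(5, 3): e=[5,16,23] → X
    (3,1)@(7, 3): e=[9,-24,59] → .
    (2,2)@(5, 5): e=[7,40,-3] → .
    (3,2)@(7, 5): e=[11,0,33] → .  [on edge]
    (3,3)@(7, 7): e=[13,24,7] → X
    (4,3)@(9, 7): e=[17,-16,43] → .
    (3,4)@(7, 9): e=[15,48,-19] → .
    (4,4)@(9, 9): e=[19,8,17] → X
    (5,4)@(11, 9): e=[23,-32,53] → .
    (4,5)@(9, 11): e=[21,32,-9] → .
    (5,6)@(11, 13): e=[27,16,1] → X
    (6,6)@(13, 13): e=[31,-24,37] → .
    (6,7)@(13, 15): e=[33,0,11] → .  [on edge]
  covered (4 px):
    . . . . . . . .
    . . X . . . . .
    . . . . . . . .
    . . . X . . . .
    . . . . X . . .
    . . . . . . . .
    . . . . . X . .
    . . . . . . . .
    . . . . . . . .
    . . . . . . . .
    . . . . . . . .
    . . . . . . . .

Final: 4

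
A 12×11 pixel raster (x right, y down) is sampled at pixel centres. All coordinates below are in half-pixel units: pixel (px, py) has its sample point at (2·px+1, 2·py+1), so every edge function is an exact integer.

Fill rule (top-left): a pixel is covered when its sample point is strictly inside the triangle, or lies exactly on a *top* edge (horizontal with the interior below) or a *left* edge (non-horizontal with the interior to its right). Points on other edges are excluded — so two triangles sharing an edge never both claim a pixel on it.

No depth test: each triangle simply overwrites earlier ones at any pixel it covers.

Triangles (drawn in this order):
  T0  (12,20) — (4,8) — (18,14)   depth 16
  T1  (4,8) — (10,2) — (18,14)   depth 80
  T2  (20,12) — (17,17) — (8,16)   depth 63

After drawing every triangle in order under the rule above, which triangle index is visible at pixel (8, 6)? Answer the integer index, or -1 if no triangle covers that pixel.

T0:
  2·area = 120
  edge (12, 20)→(4, 8): d=(-8,-12) top-left  bias=+0
  edge (4, 8)→(18, 14): d=(14,6) right/bottom  bias=-1
  edge (18, 14)→(12, 20): d=(-6,6) right/bottom  bias=-1
    (2,4)@(5, 9): e=[4,8,108] → #
    (3,4)@(7, 9): e=[28,-4,96] → ·
    (11,4)@(23, 9): e=[220,-100,0] → ·  [on edge]
    (2,5)@(5, 11): e=[-12,36,96] → ·
    (3,5)@(7, 11): e=[12,24,84] → #
    (4,5)@(9, 11): e=[36,12,72] → #
    (5,5)@(11, 11): e=[60,0,60] → ·  [on edge]
    (10,5)@(21, 11): e=[180,-60,0] → ·  [on edge]
    (3,6)@(7, 13): e=[-4,52,72] → ·
    (4,6)@(9, 13): e=[20,40,60] → #
    (5,6)@(11, 13): e=[44,28,48] → #
    (6,6)@(13, 13): e=[68,16,36] → #
    (9,6)@(19, 13): e=[140,-20,0] → ·  [on edge]
    (8,7)@(17, 15): e=[100,20,0] → ·  [on edge]
    (7,8)@(15, 17): e=[60,60,0] → ·  [on edge]
    (6,9)@(13, 19): e=[20,100,0] → ·  [on edge]
    (5,10)@(11, 21): e=[-20,140,0] → ·  [on edge]
  covered (13 px):
    · · · · · · · · · · · ·
    · · · · · · · · · · · ·
    · · · · · · · · · · · ·
    · · · · · · · · · · · ·
    · · # · · · · · · · · ·
    · · · # # · · · · · · ·
    · · · · # # # # · · · ·
    · · · · # # # # · · · ·
    · · · · · # # · · · · ·
    · · · · · · · · · · · ·
    · · · · · · · · · · · ·
T1:
  2·area = 120
  edge (4, 8)→(10, 2): d=(6,-6) top-left  bias=+0
  edge (10, 2)→(18, 14): d=(8,12) right/bottom  bias=-1
  edge (18, 14)→(4, 8): d=(-14,-6) top-left  bias=+0
    (5,0)@(11, 1): e=[0,-20,140] → ·  [on edge]
    (4,1)@(9, 3): e=[0,20,100] → #  [on edge]
    (5,1)@(11, 3): e=[12,-4,112] → ·
    (3,2)@(7, 5): e=[0,60,60] → #  [on edge]
    (5,2)@(11, 5): e=[24,12,84] → #
    (6,2)@(13, 5): e=[36,-12,96] → ·
    (2,3)@(5, 7): e=[0,100,20] → #  [on edge]
    (6,3)@(13, 7): e=[48,4,68] → #
    (7,3)@(15, 7): e=[60,-20,80] → ·
    (1,4)@(3, 9): e=[0,140,-20] → ·  [on edge]
    (2,4)@(5, 9): e=[12,116,-8] → ·
    (3,4)@(7, 9): e=[24,92,4] → #
    (0,5)@(1, 11): e=[0,180,-60] → ·  [on edge]
    (5,5)@(11, 11): e=[60,60,0] → #  [on edge]
  covered (17 px):
    · · · · · · · · · · · ·
    · · · · # · · · · · · ·
    · · · # # # · · · · · ·
    · · # # # # # · · · · ·
    · · · # # # # · · · · ·
    · · · · · # # # · · · ·
    · · · · · · · · # · · ·
    · · · · · · · · · · · ·
    · · · · · · · · · · · ·
    · · · · · · · · · · · ·
    · · · · · · · · · · · ·
T2:
  2·area = 48
  edge (20, 12)→(17, 17): d=(-3,5) right/bottom  bias=-1
  edge (17, 17)→(8, 16): d=(-9,-1) top-left  bias=+0
  edge (8, 16)→(20, 12): d=(12,-4) top-left  bias=+0
    (11,3)@(23, 7): e=[0,96,-48] → ·  [on edge]
    (11,5)@(23, 11): e=[-12,60,0] → ·  [on edge]
    (8,6)@(17, 13): e=[12,36,0] → #  [on edge]
    (9,6)@(19, 13): e=[2,38,8] → #
    (10,6)@(21, 13): e=[-8,40,16] → ·
    (5,7)@(11, 15): e=[36,12,0] → #  [on edge]
    (6,7)@(13, 15): e=[26,14,8] → #
    (7,7)@(15, 15): e=[16,16,16] → #
    (9,7)@(19, 15): e=[-4,20,32] → ·
    (2,8)@(5, 17): e=[60,-12,0] → ·  [on edge]
    (5,8)@(11, 17): e=[30,-6,24] → ·
    (6,8)@(13, 17): e=[20,-4,32] → ·
    (8,8)@(17, 17): e=[0,0,48] → ·  [on edge]
  covered (6 px):
    · · · · · · · · · · · ·
    · · · · · · · · · · · ·
    · · · · · · · · · · · ·
    · · · · · · · · · · · ·
    · · · · · · · · · · · ·
    · · · · · · · · · · · ·
    · · · · · · · · # # · ·
    · · · · · # # # # · · ·
    · · · · · · · · · · · ·
    · · · · · · · · · · · ·
    · · · · · · · · · · · ·

Z-buffer (winner per pixel, '.' = empty):
  . . . . . . . . . . . .
  . . . . 1 . . . . . . .
  . . . 1 1 1 . . . . . .
  . . 1 1 1 1 1 . . . . .
  . . 0 1 1 1 1 . . . . .
  . . . 0 0 1 1 1 . . . .
  . . . . 0 0 0 0 2 2 . .
  . . . . 0 2 2 2 2 . . .
  . . . . . 0 0 . . . . .
  . . . . . . . . . . . .
  . . . . . . . . . . . .

Final: 2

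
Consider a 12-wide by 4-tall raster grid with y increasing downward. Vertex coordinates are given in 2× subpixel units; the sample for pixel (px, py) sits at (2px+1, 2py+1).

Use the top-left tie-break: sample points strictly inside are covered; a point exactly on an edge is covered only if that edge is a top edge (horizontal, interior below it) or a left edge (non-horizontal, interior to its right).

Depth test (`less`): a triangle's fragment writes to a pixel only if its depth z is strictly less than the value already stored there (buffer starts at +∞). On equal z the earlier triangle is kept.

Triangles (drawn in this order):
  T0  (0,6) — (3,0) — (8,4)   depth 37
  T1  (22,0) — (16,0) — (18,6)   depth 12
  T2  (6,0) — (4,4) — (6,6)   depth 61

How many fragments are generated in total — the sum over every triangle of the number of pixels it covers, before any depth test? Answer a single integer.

T0:
  2·area = 42
  edge (0, 6)→(3, 0): d=(3,-6) top-left  bias=+0
  edge (3, 0)→(8, 4): d=(5,4) right/bottom  bias=-1
  edge (8, 4)→(0, 6): d=(-8,2) right/bottom  bias=-1
    (1,0)@(3, 1): e=[3,5,34] → #
    (2,0)@(5, 1): e=[15,-3,30] → ·
    (1,1)@(3, 3): e=[9,15,18] → #
    (2,1)@(5, 3): e=[21,7,14] → #
    (3,1)@(7, 3): e=[33,-1,10] → ·
    (0,2)@(1, 5): e=[3,33,6] → #
    (2,2)@(5, 5): e=[27,17,-2] → ·
    (0,3)@(1, 7): e=[9,43,-10] → ·
    (1,3)@(3, 7): e=[21,35,-14] → ·
  covered (5 px):
    · # · · · · · · · · · ·
    · # # · · · · · · · · ·
    # # · · · · · · · · · ·
    · · · · · · · · · · · ·
T1:
  2·area = 36  (B↔C swapped to make it positive)
  edge (22, 0)→(18, 6): d=(-4,6) right/bottom  bias=-1
  edge (18, 6)→(16, 0): d=(-2,-6) top-left  bias=+0
  edge (16, 0)→(22, 0): d=(6,0) top-left  bias=+0
    (8,0)@(17, 1): e=[26,4,6] → #
    (9,0)@(19, 1): e=[14,16,6] → #
    (10,0)@(21, 1): e=[2,28,6] → #
    (11,0)@(23, 1): e=[-10,40,6] → ·
    (8,1)@(17, 3): e=[18,0,18] → #  [on edge]
    (10,1)@(21, 3): e=[-6,24,18] → ·
    (8,2)@(17, 5): e=[10,-4,30] → ·
    (9,2)@(19, 5): e=[-2,8,30] → ·
  covered (5 px):
    · · · · · · · · # # # ·
    · · · · · · · · # # · ·
    · · · · · · · · · · · ·
    · · · · · · · · · · · ·
T2:
  2·area = 12  (B↔C swapped to make it positive)
  edge (6, 0)→(6, 6): d=(0,6) right/bottom  bias=-1
  edge (6, 6)→(4, 4): d=(-2,-2) top-left  bias=+0
  edge (4, 4)→(6, 0): d=(2,-4) top-left  bias=+0
    (0,0)@(1, 1): e=[30,0,-18] → ·  [on edge]
    (1,1)@(3, 3): e=[18,0,-6] → ·  [on edge]
    (2,1)@(5, 3): e=[6,4,2] → #
    (3,1)@(7, 3): e=[-6,8,10] → ·
    (2,2)@(5, 5): e=[6,0,6] → #  [on edge]
    (3,2)@(7, 5): e=[-6,4,14] → ·
    (2,3)@(5, 7): e=[6,-4,10] → ·
    (3,3)@(7, 7): e=[-6,0,18] → ·  [on edge]
  covered (2 px):
    · · · · · · · · · · · ·
    · · # · · · · · · · · ·
    · · # · · · · · · · · ·
    · · · · · · · · · · · ·

Result: 12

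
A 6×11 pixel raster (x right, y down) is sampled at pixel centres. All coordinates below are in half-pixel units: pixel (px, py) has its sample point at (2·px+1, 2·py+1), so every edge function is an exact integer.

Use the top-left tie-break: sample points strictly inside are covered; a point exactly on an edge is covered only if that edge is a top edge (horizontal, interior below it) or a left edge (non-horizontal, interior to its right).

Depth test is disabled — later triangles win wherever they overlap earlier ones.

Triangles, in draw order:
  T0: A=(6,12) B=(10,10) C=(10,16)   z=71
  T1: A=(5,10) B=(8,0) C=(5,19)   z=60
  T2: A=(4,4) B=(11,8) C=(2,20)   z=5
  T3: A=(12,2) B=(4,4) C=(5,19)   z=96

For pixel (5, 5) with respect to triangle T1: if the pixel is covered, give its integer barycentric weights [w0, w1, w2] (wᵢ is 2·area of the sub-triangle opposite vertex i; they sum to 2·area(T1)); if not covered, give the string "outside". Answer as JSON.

T0:
  2·area = 24
  edge (6, 12)→(10, 10): d=(4,-2) top-left  bias=+0
  edge (10, 10)→(10, 16): d=(0,6) right/bottom  bias=-1
  edge (10, 16)→(6, 12): d=(-4,-4) top-left  bias=+0
    (0,3)@(1, 7): e=[-30,54,0] → ·  [on edge]
    (1,4)@(3, 9): e=[-18,42,0] → ·  [on edge]
    (2,5)@(5, 11): e=[-6,30,0] → ·  [on edge]
    (4,5)@(9, 11): e=[2,6,16] → #
    (5,5)@(11, 11): e=[6,-6,24] → ·
    (3,6)@(7, 13): e=[6,18,0] → #  [on edge]
    (5,6)@(11, 13): e=[14,-6,16] → ·
    (3,7)@(7, 15): e=[14,18,-8] → ·
    (4,7)@(9, 15): e=[18,6,0] → #  [on edge]
    (5,7)@(11, 15): e=[22,-6,8] → ·
    (4,8)@(9, 17): e=[26,6,-8] → ·
    (5,8)@(11, 17): e=[30,-6,0] → ·  [on edge]
  covered (4 px):
    · · · · · ·
    · · · · · ·
    · · · · · ·
    · · · · · ·
    · · · · · ·
    · · · · # ·
    · · · # # ·
    · · · · # ·
    · · · · · ·
    · · · · · ·
    · · · · · ·
T1:
  2·area = 27
  edge (5, 10)→(8, 0): d=(3,-10) top-left  bias=+0
  edge (8, 0)→(5, 19): d=(-3,19) right/bottom  bias=-1
  edge (5, 19)→(5, 10): d=(0,-9) top-left  bias=+0
    (2,0)@(5, 1): e=[-27,54,0] → ·  [on edge]
    (2,1)@(5, 3): e=[-21,48,0] → ·  [on edge]
    (2,2)@(5, 5): e=[-15,42,0] → ·  [on edge]
    (3,2)@(7, 5): e=[5,4,18] → #
    (4,2)@(9, 5): e=[25,-34,36] → ·
    (2,3)@(5, 7): e=[-9,36,0] → ·  [on edge]
    (3,3)@(7, 7): e=[11,-2,18] → ·
    (2,4)@(5, 9): e=[-3,30,0] → ·  [on edge]
    (2,5)@(5, 11): e=[3,24,0] → #  [on edge]
    (3,5)@(7, 11): e=[23,-14,18] → ·
    (2,6)@(5, 13): e=[9,18,0] → #  [on edge]
    (3,6)@(7, 13): e=[29,-20,18] → ·
    (2,7)@(5, 15): e=[15,12,0] → #  [on edge]
    (2,8)@(5, 17): e=[21,6,0] → #  [on edge]
    (2,9)@(5, 19): e=[27,0,0] → ·  [on edge]
    (2,10)@(5, 21): e=[33,-6,0] → ·  [on edge]
  covered (5 px):
    · · · · · ·
    · · · · · ·
    · · · # · ·
    · · · · · ·
    · · · · · ·
    · · # · · ·
    · · # · · ·
    · · # · · ·
    · · # · · ·
    · · · · · ·
    · · · · · ·
T2:
  2·area = 120
  edge (4, 4)→(11, 8): d=(7,4) right/bottom  bias=-1
  edge (11, 8)→(2, 20): d=(-9,12) right/bottom  bias=-1
  edge (2, 20)→(4, 4): d=(2,-16) top-left  bias=+0
    (2,2)@(5, 5): e=[3,99,18] → #
    (3,2)@(7, 5): e=[-5,75,50] → ·
    (2,3)@(5, 7): e=[17,81,22] → #
    (3,3)@(7, 7): e=[9,57,54] → #
    (4,3)@(9, 7): e=[1,33,86] → #
    (5,3)@(11, 7): e=[-7,9,118] → ·
    (2,4)@(5, 9): e=[31,63,26] → #
    (5,4)@(11, 9): e=[7,-9,122] → ·
    (2,5)@(5, 11): e=[45,45,30] → #
    (4,5)@(9, 11): e=[29,-3,94] → ·
    (1,6)@(3, 13): e=[67,51,2] → #
    (4,6)@(9, 13): e=[43,-21,98] → ·
  covered (15 px):
    · · · · · ·
    · · · · · ·
    · · # · · ·
    · · # # # ·
    · · # # # ·
    · · # # · ·
    · # # # · ·
    · # # · · ·
    · # · · · ·
    · · · · · ·
    · · · · · ·
T3:
  2·area = 122  (B↔C swapped to make it positive)
  edge (12, 2)→(5, 19): d=(-7,17) right/bottom  bias=-1
  edge (5, 19)→(4, 4): d=(-1,-15) top-left  bias=+0
  edge (4, 4)→(12, 2): d=(8,-2) top-left  bias=+0
    (4,1)@(9, 3): e=[44,76,2] → #
    (5,1)@(11, 3): e=[10,106,6] → #
    (2,2)@(5, 5): e=[98,14,10] → #
    (3,2)@(7, 5): e=[64,44,14] → #
    (5,2)@(11, 5): e=[-4,104,22] → ·
    (2,3)@(5, 7): e=[84,12,26] → #
    (5,3)@(11, 7): e=[-18,102,38] → ·
    (2,4)@(5, 9): e=[70,10,42] → #
    (5,4)@(11, 9): e=[-32,100,54] → ·
    (2,5)@(5, 11): e=[56,8,58] → #
    (4,5)@(9, 11): e=[-12,68,66] → ·
    (2,6)@(5, 13): e=[42,6,74] → #
    (2,9)@(5, 19): e=[0,0,122] → ·  [on edge]
  covered (17 px):
    · · · · · ·
    · · · · # #
    · · # # # ·
    · · # # # ·
    · · # # # ·
    · · # # · ·
    · · # # · ·
    · · # · · ·
    · · # · · ·
    · · · · · ·
    · · · · · ·

Final: "outside"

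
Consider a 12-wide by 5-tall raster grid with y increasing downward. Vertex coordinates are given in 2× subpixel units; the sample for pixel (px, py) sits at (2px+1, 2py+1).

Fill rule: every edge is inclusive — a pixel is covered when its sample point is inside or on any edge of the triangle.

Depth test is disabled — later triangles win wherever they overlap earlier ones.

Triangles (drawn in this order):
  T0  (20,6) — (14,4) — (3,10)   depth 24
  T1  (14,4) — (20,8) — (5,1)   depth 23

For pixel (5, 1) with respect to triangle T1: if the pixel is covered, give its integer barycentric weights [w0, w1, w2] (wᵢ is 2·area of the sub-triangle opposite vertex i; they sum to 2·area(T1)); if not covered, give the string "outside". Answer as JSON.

T0:
  2·area = 58  (B↔C swapped to make it positive)
  edge (20, 6)→(3, 10): d=(-17,4) inclusive
  edge (3, 10)→(14, 4): d=(11,-6) inclusive
  edge (14, 4)→(20, 6): d=(6,2) inclusive
    (2,0)@(5, 1): e=[145,-87,0] → ·  [on edge]
    (5,1)@(11, 3): e=[87,-29,0] → ·  [on edge]
    (6,2)@(13, 5): e=[45,5,8] → █
    (7,2)@(15, 5): e=[37,17,4] → █
    (8,2)@(17, 5): e=[29,29,0] → █  [on edge]
    (9,2)@(19, 5): e=[21,41,-4] → ·
    (4,3)@(9, 7): e=[27,3,28] → █
    (5,3)@(11, 7): e=[19,15,24] → █
    (8,3)@(17, 7): e=[-5,51,12] → ·
    (11,3)@(23, 7): e=[-29,87,0] → ·  [on edge]
    (2,4)@(5, 9): e=[9,1,48] → █
    (3,4)@(7, 9): e=[1,13,44] → █
  covered (9 px):
    · · · · · · · · · · · ·
    · · · · · · · · · · · ·
    · · · · · · █ █ █ · · ·
    · · · · █ █ █ █ · · · ·
    · · █ █ · · · · · · · ·
T1:
  2·area = 18
  edge (14, 4)→(20, 8): d=(6,4) inclusive
  edge (20, 8)→(5, 1): d=(-15,-7) inclusive
  edge (5, 1)→(14, 4): d=(9,3) inclusive
    (2,0)@(5, 1): e=[18,0,0] → █  [on edge]
    (3,0)@(7, 1): e=[10,14,-6] → ·
    (2,1)@(5, 3): e=[30,-30,18] → ·
    (5,1)@(11, 3): e=[6,12,0] → █  [on edge]
    (6,1)@(13, 3): e=[-2,26,-6] → ·
    (5,2)@(11, 5): e=[18,-18,18] → ·
    (7,2)@(15, 5): e=[2,10,6] → █
    (8,2)@(17, 5): e=[-6,24,0] → ·  [on edge]
    (7,3)@(15, 7): e=[14,-20,24] → ·
    (11,3)@(23, 7): e=[-18,36,0] → ·  [on edge]
  covered (3 px):
    · · █ · · · · · · · · ·
    · · · · · █ · · · · · ·
    · · · · · · · █ · · · ·
    · · · · · · · · · · · ·
    · · · · · · · · · · · ·

Answer: [12,0,6]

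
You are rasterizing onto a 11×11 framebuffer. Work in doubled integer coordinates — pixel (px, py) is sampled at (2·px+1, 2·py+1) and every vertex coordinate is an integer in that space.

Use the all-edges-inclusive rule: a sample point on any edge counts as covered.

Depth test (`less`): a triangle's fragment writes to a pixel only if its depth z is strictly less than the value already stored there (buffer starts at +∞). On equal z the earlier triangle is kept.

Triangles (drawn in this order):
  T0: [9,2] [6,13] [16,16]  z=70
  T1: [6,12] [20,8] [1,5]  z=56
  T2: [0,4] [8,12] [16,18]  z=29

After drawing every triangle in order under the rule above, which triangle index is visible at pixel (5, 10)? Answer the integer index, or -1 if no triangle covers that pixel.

T0:
  2·area = 119  (B↔C swapped to make it positive)
  edge (9, 2)→(16, 16): d=(7,14) inclusive
  edge (16, 16)→(6, 13): d=(-10,-3) inclusive
  edge (6, 13)→(9, 2): d=(3,-11) inclusive
    (4,1)@(9, 3): e=[7,109,3] → X
    (5,1)@(11, 3): e=[-21,115,25] → .
    (4,2)@(9, 5): e=[21,89,9] → X
    (5,2)@(11, 5): e=[-7,95,31] → .
    (4,3)@(9, 7): e=[35,69,15] → X
    (5,3)@(11, 7): e=[7,75,37] → X
    (6,3)@(13, 7): e=[-21,81,59] → .
    (4,4)@(9, 9): e=[49,49,21] → X
    (6,4)@(13, 9): e=[-7,61,65] → .
    (3,5)@(7, 11): e=[91,23,5] → X
    (6,5)@(13, 11): e=[7,41,71] → X
    (7,5)@(15, 11): e=[-21,47,93] → .
  covered (16 px):
    . . . . . . . . . . .
    . . . . X . . . . . .
    . . . . X . . . . . .
    . . . . X X . . . . .
    . . . . X X . . . . .
    . . . X X X X . . . .
    . . . X X X X . . . .
    . . . . . . X X . . .
    . . . . . . . . . . .
    . . . . . . . . . . .
    . . . . . . . . . . .
T1:
  2·area = 118  (B↔C swapped to make it positive)
  edge (6, 12)→(1, 5): d=(-5,-7) inclusive
  edge (1, 5)→(20, 8): d=(19,3) inclusive
  edge (20, 8)→(6, 12): d=(-14,4) inclusive
    (0,2)@(1, 5): e=[0,0,118] → X  [on edge]
    (1,2)@(3, 5): e=[14,-6,110] → .
    (0,3)@(1, 7): e=[-10,38,90] → .
    (1,3)@(3, 7): e=[4,32,82] → X
    (2,3)@(5, 7): e=[18,26,74] → X
    (3,3)@(7, 7): e=[32,20,66] → X
    (4,3)@(9, 7): e=[46,14,58] → X
    (5,3)@(11, 7): e=[60,8,50] → X
    (6,3)@(13, 7): e=[74,2,42] → X
    (7,3)@(15, 7): e=[88,-4,34] → .
    (1,4)@(3, 9): e=[-6,70,54] → .
    (2,4)@(5, 9): e=[8,64,46] → X
    (5,9)@(11, 19): e=[0,236,-118] → .  [on edge]
  covered (15 px):
    . . . . . . . . . . .
    . . . . . . . . . . .
    X . . . . . . . . . .
    . X X X X X X . . . .
    . . X X X X X X . . .
    . . . X X . . . . . .
    . . . . . . . . . . .
    . . . . . . . . . . .
    . . . . . . . . . . .
    . . . . . . . . . . .
    . . . . . . . . . . .
T2:
  2·area = 16  (B↔C swapped to make it positive)
  edge (0, 4)→(16, 18): d=(16,14) inclusive
  edge (16, 18)→(8, 12): d=(-8,-6) inclusive
  edge (8, 12)→(0, 4): d=(-8,-8) inclusive
    (0,2)@(1, 5): e=[2,14,0] → X  [on edge]
    (1,2)@(3, 5): e=[-26,26,16] → .
    (0,3)@(1, 7): e=[34,-2,-16] → .
    (1,3)@(3, 7): e=[6,10,0] → X  [on edge]
    (2,3)@(5, 7): e=[-22,22,16] → .
    (1,4)@(3, 9): e=[38,-6,-16] → .
    (2,4)@(5, 9): e=[10,6,0] → X  [on edge]
    (3,4)@(7, 9): e=[-18,18,16] → .
    (2,5)@(5, 11): e=[42,-10,-16] → .
    (3,5)@(7, 11): e=[14,2,0] → X  [on edge]
    (4,5)@(9, 11): e=[-14,14,16] → .
    (3,6)@(7, 13): e=[46,-14,-16] → .
    (4,6)@(9, 13): e=[18,-2,0] → .  [on edge]
    (5,7)@(11, 15): e=[22,-6,0] → .  [on edge]
    (6,8)@(13, 17): e=[26,-10,0] → .  [on edge]
    (7,9)@(15, 19): e=[30,-14,0] → .  [on edge]
    (8,10)@(17, 21): e=[34,-18,0] → .  [on edge]
  covered (4 px):
    . . . . . . . . . . .
    . . . . . . . . . . .
    X . . . . . . . . . .
    . X . . . . . . . . .
    . . X . . . . . . . .
    . . . X . . . . . . .
    . . . . . . . . . . .
    . . . . . . . . . . .
    . . . . . . . . . . .
    . . . . . . . . . . .
    . . . . . . . . . . .

Z-buffer (winner per pixel, '.' = empty):
  . . . . . . . . . . .
  . . . . 0 . . . . . .
  2 . . . 0 . . . . . .
  . 2 1 1 1 1 1 . . . .
  . . 2 1 1 1 1 1 . . .
  . . . 2 1 0 0 . . . .
  . . . 0 0 0 0 . . . .
  . . . . . . 0 0 . . .
  . . . . . . . . . . .
  . . . . . . . . . . .
  . . . . . . . . . . .

Answer: -1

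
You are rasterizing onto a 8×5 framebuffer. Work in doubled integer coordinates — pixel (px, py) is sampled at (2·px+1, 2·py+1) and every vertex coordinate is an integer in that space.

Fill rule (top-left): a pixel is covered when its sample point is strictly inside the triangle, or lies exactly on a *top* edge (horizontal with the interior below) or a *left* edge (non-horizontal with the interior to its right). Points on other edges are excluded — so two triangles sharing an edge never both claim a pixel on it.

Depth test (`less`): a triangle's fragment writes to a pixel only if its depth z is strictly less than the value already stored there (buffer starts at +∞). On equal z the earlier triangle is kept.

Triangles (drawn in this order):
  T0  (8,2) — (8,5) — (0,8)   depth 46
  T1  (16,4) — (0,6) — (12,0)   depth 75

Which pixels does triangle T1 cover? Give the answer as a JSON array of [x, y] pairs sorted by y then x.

T0:
  2·area = 24
  edge (8, 2)→(8, 5): d=(0,3) right/bottom  bias=-1
  edge (8, 5)→(0, 8): d=(-8,3) right/bottom  bias=-1
  edge (0, 8)→(8, 2): d=(8,-6) top-left  bias=+0
    (3,1)@(7, 3): e=[3,19,2] → █
    (4,1)@(9, 3): e=[-3,13,14] → ·
    (2,2)@(5, 5): e=[9,9,6] → █
    (4,2)@(9, 5): e=[-3,-3,30] → ·
    (2,3)@(5, 7): e=[9,-7,22] → ·
    (3,3)@(7, 7): e=[3,-13,34] → ·
  covered (3 px):
    · · · · · · · ·
    · · · █ · · · ·
    · · █ █ · · · ·
    · · · · · · · ·
    · · · · · · · ·
T1:
  2·area = 72
  edge (16, 4)→(0, 6): d=(-16,2) right/bottom  bias=-1
  edge (0, 6)→(12, 0): d=(12,-6) top-left  bias=+0
  edge (12, 0)→(16, 4): d=(4,4) right/bottom  bias=-1
    (5,0)@(11, 1): e=[58,6,8] → █
    (6,0)@(13, 1): e=[54,18,0] → ·  [on edge]
    (3,1)@(7, 3): e=[34,6,32] → █
    (4,1)@(9, 3): e=[30,18,24] → █
    (6,1)@(13, 3): e=[22,42,8] → █
    (7,1)@(15, 3): e=[18,54,0] → ·  [on edge]
    (1,2)@(3, 5): e=[10,6,56] → █
    (2,2)@(5, 5): e=[6,18,48] → █
    (4,2)@(9, 5): e=[-2,42,32] → ·
    (5,2)@(11, 5): e=[-6,54,24] → ·
    (6,2)@(13, 5): e=[-10,66,16] → ·
    (1,3)@(3, 7): e=[-22,30,64] → ·
  covered (8 px):
    · · · · · █ · ·
    · · · █ █ █ █ ·
    · █ █ █ · · · ·
    · · · · · · · ·
    · · · · · · · ·

Result: [[5,0],[3,1],[4,1],[5,1],[6,1],[1,2],[2,2],[3,2]]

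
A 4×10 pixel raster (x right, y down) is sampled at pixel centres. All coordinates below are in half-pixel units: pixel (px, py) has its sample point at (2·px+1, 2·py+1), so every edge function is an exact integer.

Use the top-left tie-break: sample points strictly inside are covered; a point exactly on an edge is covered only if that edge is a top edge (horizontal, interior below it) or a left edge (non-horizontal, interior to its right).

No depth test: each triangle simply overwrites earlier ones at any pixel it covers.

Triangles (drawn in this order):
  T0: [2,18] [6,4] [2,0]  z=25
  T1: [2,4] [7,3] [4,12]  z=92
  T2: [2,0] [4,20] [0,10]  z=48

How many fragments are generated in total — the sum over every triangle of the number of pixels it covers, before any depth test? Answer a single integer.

T0:
  2·area = 72  (B↔C swapped to make it positive)
  edge (2, 18)→(2, 0): d=(0,-18) top-left  bias=+0
  edge (2, 0)→(6, 4): d=(4,4) right/bottom  bias=-1
  edge (6, 4)→(2, 18): d=(-4,14) right/bottom  bias=-1
    (1,0)@(3, 1): e=[18,0,54] → ·  [on edge]
    (1,1)@(3, 3): e=[18,8,46] → █
    (2,1)@(5, 3): e=[54,0,18] → ·  [on edge]
    (1,2)@(3, 5): e=[18,16,38] → █
    (2,2)@(5, 5): e=[54,8,10] → █
    (3,2)@(7, 5): e=[90,0,-18] → ·  [on edge]
    (1,3)@(3, 7): e=[18,24,30] → █
    (3,3)@(7, 7): e=[90,8,-26] → ·
    (1,4)@(3, 9): e=[18,32,22] → █
    (2,4)@(5, 9): e=[54,24,-6] → ·
    (1,5)@(3, 11): e=[18,40,14] → █
    (2,5)@(5, 11): e=[54,32,-14] → ·
  covered (8 px):
    · · · ·
    · █ · ·
    · █ █ ·
    · █ █ ·
    · █ · ·
    · █ · ·
    · █ · ·
    · · · ·
    · · · ·
    · · · ·
T1:
  2·area = 42
  edge (2, 4)→(7, 3): d=(5,-1) top-left  bias=+0
  edge (7, 3)→(4, 12): d=(-3,9) right/bottom  bias=-1
  edge (4, 12)→(2, 4): d=(-2,-8) top-left  bias=+0
    (3,1)@(7, 3): e=[0,0,42] → ·  [on edge]
    (1,2)@(3, 5): e=[6,30,6] → █
    (2,2)@(5, 5): e=[8,12,22] → █
    (3,2)@(7, 5): e=[10,-6,38] → ·
    (1,3)@(3, 7): e=[16,24,2] → █
    (3,3)@(7, 7): e=[20,-12,34] → ·
    (1,4)@(3, 9): e=[26,18,-2] → ·
    (2,4)@(5, 9): e=[28,0,14] → ·  [on edge]
    (1,7)@(3, 15): e=[56,0,-14] → ·  [on edge]
  covered (4 px):
    · · · ·
    · · · ·
    · █ █ ·
    · █ █ ·
    · · · ·
    · · · ·
    · · · ·
    · · · ·
    · · · ·
    · · · ·
T2:
  2·area = 60
  edge (2, 0)→(4, 20): d=(2,20) right/bottom  bias=-1
  edge (4, 20)→(0, 10): d=(-4,-10) top-left  bias=+0
  edge (0, 10)→(2, 0): d=(2,-10) top-left  bias=+0
    (0,2)@(1, 5): e=[30,30,0] → █  [on edge]
    (1,2)@(3, 5): e=[-10,50,20] → ·
    (0,3)@(1, 7): e=[34,22,4] → █
    (1,3)@(3, 7): e=[-6,42,24] → ·
    (0,4)@(1, 9): e=[38,14,8] → █
    (1,4)@(3, 9): e=[-2,34,28] → ·
    (0,5)@(1, 11): e=[42,6,12] → █
    (1,5)@(3, 11): e=[2,26,32] → █
    (2,5)@(5, 11): e=[-38,46,52] → ·
    (0,6)@(1, 13): e=[46,-2,16] → ·
    (1,6)@(3, 13): e=[6,18,36] → █
    (2,6)@(5, 13): e=[-34,38,56] → ·
  covered (8 px):
    · · · ·
    · · · ·
    █ · · ·
    █ · · ·
    █ · · ·
    █ █ · ·
    · █ · ·
    · █ · ·
    · █ · ·
    · · · ·

Result: 20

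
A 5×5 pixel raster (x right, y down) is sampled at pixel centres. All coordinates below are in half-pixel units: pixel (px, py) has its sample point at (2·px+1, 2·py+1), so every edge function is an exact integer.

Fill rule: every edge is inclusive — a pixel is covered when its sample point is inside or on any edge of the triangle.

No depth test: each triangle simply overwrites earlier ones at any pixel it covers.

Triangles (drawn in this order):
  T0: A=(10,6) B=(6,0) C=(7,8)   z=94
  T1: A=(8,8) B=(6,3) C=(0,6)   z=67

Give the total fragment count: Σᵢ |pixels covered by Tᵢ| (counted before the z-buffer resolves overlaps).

T0:
  2·area = 26  (B↔C swapped to make it positive)
  edge (10, 6)→(7, 8): d=(-3,2) inclusive
  edge (7, 8)→(6, 0): d=(-1,-8) inclusive
  edge (6, 0)→(10, 6): d=(4,6) inclusive
    (3,1)@(7, 3): e=[15,5,6] → █
    (4,1)@(9, 3): e=[11,21,-6] → ·
    (3,2)@(7, 5): e=[9,3,14] → █
    (4,2)@(9, 5): e=[5,19,2] → █
    (3,3)@(7, 7): e=[3,1,22] → █
    (4,3)@(9, 7): e=[-1,17,10] → ·
    (3,4)@(7, 9): e=[-3,-1,30] → ·
  covered (4 px):
    · · · · ·
    · · · █ ·
    · · · █ █
    · · · █ ·
    · · · · ·
T1:
  2·area = 36  (B↔C swapped to make it positive)
  edge (8, 8)→(0, 6): d=(-8,-2) inclusive
  edge (0, 6)→(6, 3): d=(6,-3) inclusive
  edge (6, 3)→(8, 8): d=(2,5) inclusive
    (1,2)@(3, 5): e=[14,3,19] → █
    (2,2)@(5, 5): e=[18,9,9] → █
    (3,2)@(7, 5): e=[22,15,-1] → ·
    (1,3)@(3, 7): e=[-2,15,23] → ·
    (2,3)@(5, 7): e=[2,21,13] → █
    (3,3)@(7, 7): e=[6,27,3] → █
    (4,3)@(9, 7): e=[10,33,-7] → ·
    (2,4)@(5, 9): e=[-14,33,17] → ·
    (3,4)@(7, 9): e=[-10,39,7] → ·
  covered (4 px):
    · · · · ·
    · · · · ·
    · █ █ · ·
    · · █ █ ·
    · · · · ·

Answer: 8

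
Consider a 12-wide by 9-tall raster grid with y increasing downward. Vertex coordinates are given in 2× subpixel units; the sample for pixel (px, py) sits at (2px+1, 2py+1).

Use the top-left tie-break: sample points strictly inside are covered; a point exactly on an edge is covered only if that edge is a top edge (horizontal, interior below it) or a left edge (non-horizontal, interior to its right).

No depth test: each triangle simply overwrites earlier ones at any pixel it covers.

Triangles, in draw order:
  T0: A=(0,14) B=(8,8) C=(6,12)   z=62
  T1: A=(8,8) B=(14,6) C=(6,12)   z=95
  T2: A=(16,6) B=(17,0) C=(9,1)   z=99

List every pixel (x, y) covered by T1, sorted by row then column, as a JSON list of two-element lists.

T0:
  2·area = 20
  edge (0, 14)→(8, 8): d=(8,-6) top-left  bias=+0
  edge (8, 8)→(6, 12): d=(-2,4) right/bottom  bias=-1
  edge (6, 12)→(0, 14): d=(-6,2) right/bottom  bias=-1
    (10,3)@(21, 7): e=[70,-50,0] → ·  [on edge]
    (3,4)@(7, 9): e=[2,2,16] → #
    (4,4)@(9, 9): e=[14,-6,12] → ·
    (7,4)@(15, 9): e=[50,-30,0] → ·  [on edge]
    (2,5)@(5, 11): e=[6,6,8] → #
    (3,5)@(7, 11): e=[18,-2,4] → ·
    (4,5)@(9, 11): e=[30,-10,0] → ·  [on edge]
    (1,6)@(3, 13): e=[10,10,0] → ·  [on edge]
    (2,6)@(5, 13): e=[22,2,-4] → ·
  covered (2 px):
    · · · · · · · · · · · ·
    · · · · · · · · · · · ·
    · · · · · · · · · · · ·
    · · · · · · · · · · · ·
    · · · # · · · · · · · ·
    · · # · · · · · · · · ·
    · · · · · · · · · · · ·
    · · · · · · · · · · · ·
    · · · · · · · · · · · ·
T1:
  2·area = 20
  edge (8, 8)→(14, 6): d=(6,-2) top-left  bias=+0
  edge (14, 6)→(6, 12): d=(-8,6) right/bottom  bias=-1
  edge (6, 12)→(8, 8): d=(2,-4) top-left  bias=+0
    (11,1)@(23, 3): e=[0,-30,50] → ·  [on edge]
    (8,2)@(17, 5): e=[0,-10,30] → ·  [on edge]
    (5,3)@(11, 7): e=[0,10,10] → #  [on edge]
    (6,3)@(13, 7): e=[4,-2,18] → ·
    (2,4)@(5, 9): e=[0,30,-10] → ·  [on edge]
    (4,4)@(9, 9): e=[8,6,6] → #
    (5,4)@(11, 9): e=[12,-6,14] → ·
    (3,5)@(7, 11): e=[16,2,2] → #
    (4,5)@(9, 11): e=[20,-10,10] → ·
    (3,6)@(7, 13): e=[28,-14,6] → ·
  covered (3 px):
    · · · · · · · · · · · ·
    · · · · · · · · · · · ·
    · · · · · · · · · · · ·
    · · · · · # · · · · · ·
    · · · · # · · · · · · ·
    · · · # · · · · · · · ·
    · · · · · · · · · · · ·
    · · · · · · · · · · · ·
    · · · · · · · · · · · ·
T2:
  2·area = 47  (B↔C swapped to make it positive)
  edge (16, 6)→(9, 1): d=(-7,-5) top-left  bias=+0
  edge (9, 1)→(17, 0): d=(8,-1) top-left  bias=+0
  edge (17, 0)→(16, 6): d=(-1,6) right/bottom  bias=-1
    (4,0)@(9, 1): e=[0,0,47] → #  [on edge]
    (5,0)@(11, 1): e=[10,2,35] → #
    (6,0)@(13, 1): e=[20,4,23] → #
    (7,0)@(15, 1): e=[30,6,11] → #
    (8,0)@(17, 1): e=[40,8,-1] → ·
    (4,1)@(9, 3): e=[-14,16,45] → ·
    (5,1)@(11, 3): e=[-4,18,33] → ·
    (6,1)@(13, 3): e=[6,20,21] → #
    (8,1)@(17, 3): e=[26,24,-3] → ·
    (6,2)@(13, 5): e=[-8,36,19] → ·
    (7,2)@(15, 5): e=[2,38,7] → #
    (8,2)@(17, 5): e=[12,40,-5] → ·
    (11,5)@(23, 11): e=[0,94,-47] → ·  [on edge]
  covered (7 px):
    · · · · # # # # · · · ·
    · · · · · · # # · · · ·
    · · · · · · · # · · · ·
    · · · · · · · · · · · ·
    · · · · · · · · · · · ·
    · · · · · · · · · · · ·
    · · · · · · · · · · · ·
    · · · · · · · · · · · ·
    · · · · · · · · · · · ·

Answer: [[5,3],[4,4],[3,5]]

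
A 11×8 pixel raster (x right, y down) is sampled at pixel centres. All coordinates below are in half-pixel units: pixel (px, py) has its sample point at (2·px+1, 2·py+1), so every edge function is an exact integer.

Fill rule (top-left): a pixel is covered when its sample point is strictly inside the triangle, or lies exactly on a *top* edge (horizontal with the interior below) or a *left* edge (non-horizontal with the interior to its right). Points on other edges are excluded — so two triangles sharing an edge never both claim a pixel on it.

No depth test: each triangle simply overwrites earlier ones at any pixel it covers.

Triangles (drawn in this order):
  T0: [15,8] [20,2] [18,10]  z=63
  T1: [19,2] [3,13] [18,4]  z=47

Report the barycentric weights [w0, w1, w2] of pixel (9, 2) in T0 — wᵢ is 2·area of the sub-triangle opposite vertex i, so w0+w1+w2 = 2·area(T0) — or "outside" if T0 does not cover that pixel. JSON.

T0:
  2·area = 28
  edge (15, 8)→(20, 2): d=(5,-6) top-left  bias=+0
  edge (20, 2)→(18, 10): d=(-2,8) right/bottom  bias=-1
  edge (18, 10)→(15, 8): d=(-3,-2) top-left  bias=+0
    (9,2)@(19, 5): e=[9,2,17] → X
    (10,2)@(21, 5): e=[21,-14,21] → .
    (8,3)@(17, 7): e=[7,14,7] → X
    (9,3)@(19, 7): e=[19,-2,11] → .
    (8,4)@(17, 9): e=[17,10,1] → X
    (9,4)@(19, 9): e=[29,-6,5] → .
    (8,5)@(17, 11): e=[27,6,-5] → .
  covered (3 px):
    . . . . . . . . . . .
    . . . . . . . . . . .
    . . . . . . . . . X .
    . . . . . . . . X . .
    . . . . . . . . X . .
    . . . . . . . . . . .
    . . . . . . . . . . .
    . . . . . . . . . . .
T1:
  2·area = 21  (B↔C swapped to make it positive)
  edge (19, 2)→(18, 4): d=(-1,2) right/bottom  bias=-1
  edge (18, 4)→(3, 13): d=(-15,9) right/bottom  bias=-1
  edge (3, 13)→(19, 2): d=(16,-11) top-left  bias=+0
    (7,2)@(15, 5): e=[5,12,4] → X
    (8,2)@(17, 5): e=[1,-6,26] → .
    (6,3)@(13, 7): e=[7,0,14] → .  [on edge]
    (7,3)@(15, 7): e=[3,-18,36] → .
    (4,4)@(9, 9): e=[13,6,2] → X
    (5,4)@(11, 9): e=[9,-12,24] → .
    (4,5)@(9, 11): e=[11,-24,34] → .
    (1,6)@(3, 13): e=[21,0,0] → .  [on edge]
  covered (2 px):
    . . . . . . . . . . .
    . . . . . . . . . . .
    . . . . . . . X . . .
    . . . . . . . . . . .
    . . . . X . . . . . .
    . . . . . . . . . . .
    . . . . . . . . . . .
    . . . . . . . . . . .

Final: [2,17,9]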